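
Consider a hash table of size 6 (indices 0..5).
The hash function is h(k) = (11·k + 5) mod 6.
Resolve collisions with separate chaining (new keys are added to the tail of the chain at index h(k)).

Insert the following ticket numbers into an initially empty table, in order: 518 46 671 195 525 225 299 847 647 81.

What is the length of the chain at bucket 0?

Insert 518: h=3, bucket 3 empty -> new chain.
Insert 46: h=1, bucket 1 empty -> new chain.
Insert 671: h=0, bucket 0 empty -> new chain.
Insert 195: h=2, bucket 2 empty -> new chain.
Insert 525: h=2, bucket 2 nonempty -> append to chain.
Insert 225: h=2, bucket 2 nonempty -> append to chain.
Insert 299: h=0, bucket 0 nonempty -> append to chain.
Insert 847: h=4, bucket 4 empty -> new chain.
Insert 647: h=0, bucket 0 nonempty -> append to chain.
Insert 81: h=2, bucket 2 nonempty -> append to chain.
Final buckets:
0: 671 -> 299 -> 647
1: 46
2: 195 -> 525 -> 225 -> 81
3: 518
4: 847
5: —

3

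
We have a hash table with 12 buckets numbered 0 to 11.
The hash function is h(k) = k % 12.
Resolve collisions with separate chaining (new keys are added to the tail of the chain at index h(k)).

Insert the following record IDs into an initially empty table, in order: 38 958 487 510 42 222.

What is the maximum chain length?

Insert 38: h=2, bucket 2 empty → new chain.
Insert 958: h=10, bucket 10 empty → new chain.
Insert 487: h=7, bucket 7 empty → new chain.
Insert 510: h=6, bucket 6 empty → new chain.
Insert 42: h=6, bucket 6 nonempty → append to chain.
Insert 222: h=6, bucket 6 nonempty → append to chain.
Final buckets:
0: ∅
1: ∅
2: 38
3: ∅
4: ∅
5: ∅
6: 510 -> 42 -> 222
7: 487
8: ∅
9: ∅
10: 958
11: ∅

3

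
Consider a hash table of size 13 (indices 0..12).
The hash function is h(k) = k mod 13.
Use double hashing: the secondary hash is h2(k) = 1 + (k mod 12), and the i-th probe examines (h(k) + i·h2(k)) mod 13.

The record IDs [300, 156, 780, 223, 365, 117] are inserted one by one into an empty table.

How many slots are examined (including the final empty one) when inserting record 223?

2

300: h=1 => slot 1
156: h=0 => slot 0
780: h=0, h2=1, probe 0,1,2 => slot 2
223: h=2, h2=8, probe 2,10 => slot 10
365: h=1, h2=6, probe 1,7 => slot 7
117: h=0, h2=10, probe 0,10,7,4 => slot 4
Table: [156, 300, 780, ∅, 117, ∅, ∅, 365, ∅, ∅, 223, ∅, ∅]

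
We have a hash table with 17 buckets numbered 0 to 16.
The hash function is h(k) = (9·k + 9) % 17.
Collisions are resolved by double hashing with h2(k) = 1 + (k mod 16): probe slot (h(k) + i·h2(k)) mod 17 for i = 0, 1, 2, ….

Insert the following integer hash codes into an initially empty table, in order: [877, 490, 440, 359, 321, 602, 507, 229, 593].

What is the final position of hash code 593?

1

877: h=14 => slot 14
490: h=16 => slot 16
440: h=8 => slot 8
359: h=10 => slot 10
321: h=8, h2=2, probe 8,10,12 => slot 12
602: h=4 => slot 4
507: h=16, h2=12, probe 16,11 => slot 11
229: h=13 => slot 13
593: h=8, h2=2, probe 8,10,12,14,16,1 => slot 1
Table: [-, 593, -, -, 602, -, -, -, 440, -, 359, 507, 321, 229, 877, -, 490]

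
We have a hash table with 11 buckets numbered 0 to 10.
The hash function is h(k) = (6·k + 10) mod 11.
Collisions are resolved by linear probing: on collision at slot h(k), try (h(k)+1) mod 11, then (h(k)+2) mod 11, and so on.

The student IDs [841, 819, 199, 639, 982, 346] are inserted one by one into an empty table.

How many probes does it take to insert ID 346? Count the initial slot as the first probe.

4

841 hashes to 7; slot 7 is free => place at 7.
819 hashes to 7; 7 taken => place at 8.
199 hashes to 5; slot 5 is free => place at 5.
639 hashes to 5; 5 taken => place at 6.
982 hashes to 6; 6,7,8 taken => place at 9.
346 hashes to 7; 7,8,9 taken => place at 10.
Table: [_, _, _, _, _, 199, 639, 841, 819, 982, 346]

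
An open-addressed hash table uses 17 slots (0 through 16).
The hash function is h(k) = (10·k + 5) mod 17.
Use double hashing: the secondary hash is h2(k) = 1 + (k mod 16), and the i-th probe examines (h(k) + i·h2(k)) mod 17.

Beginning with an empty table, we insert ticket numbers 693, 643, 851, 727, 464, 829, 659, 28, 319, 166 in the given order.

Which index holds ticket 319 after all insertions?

693 hashes to 16; slot 16 is free => place at 16.
643 hashes to 9; slot 9 is free => place at 9.
851 hashes to 15; slot 15 is free => place at 15.
727 hashes to 16, h2=8; 16 taken => place at 7.
464 hashes to 4; slot 4 is free => place at 4.
829 hashes to 16, h2=14; 16 taken => place at 13.
659 hashes to 16, h2=4; 16 taken => place at 3.
28 hashes to 13, h2=13; 13,9 taken => place at 5.
319 hashes to 16, h2=16; 16,15 taken => place at 14.
166 hashes to 16, h2=7; 16 taken => place at 6.
Table: [—, —, —, 659, 464, 28, 166, 727, —, 643, —, —, —, 829, 319, 851, 693]

14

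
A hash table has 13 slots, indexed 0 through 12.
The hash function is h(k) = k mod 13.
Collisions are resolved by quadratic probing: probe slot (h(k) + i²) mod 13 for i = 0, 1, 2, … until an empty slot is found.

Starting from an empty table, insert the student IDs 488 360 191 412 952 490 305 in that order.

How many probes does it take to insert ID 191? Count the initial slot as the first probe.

2

Insert 488: h=7, slot 7 empty → index 7.
Insert 360: h=9, slot 9 empty → index 9.
Insert 191: h=9, slot 9 occupied → index 10.
Insert 412: h=9, slots 9,10 occupied → index 0.
Insert 952: h=3, slot 3 empty → index 3.
Insert 490: h=9, slots 9,10,0 occupied → index 5.
Insert 305: h=6, slot 6 empty → index 6.
Table: [412, ∅, ∅, 952, ∅, 490, 305, 488, ∅, 360, 191, ∅, ∅]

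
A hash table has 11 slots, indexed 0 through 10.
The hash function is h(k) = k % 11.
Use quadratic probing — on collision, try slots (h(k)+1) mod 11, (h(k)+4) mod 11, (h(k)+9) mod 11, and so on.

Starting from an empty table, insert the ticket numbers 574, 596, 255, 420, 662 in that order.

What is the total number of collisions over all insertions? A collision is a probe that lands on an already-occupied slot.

10

574: h=2 → slot 2
596: h=2, probe 2,3 → slot 3
255: h=2, probe 2,3,6 → slot 6
420: h=2, probe 2,3,6,0 → slot 0
662: h=2, probe 2,3,6,0,7 → slot 7
Table: [420, —, 574, 596, —, —, 255, 662, —, —, —]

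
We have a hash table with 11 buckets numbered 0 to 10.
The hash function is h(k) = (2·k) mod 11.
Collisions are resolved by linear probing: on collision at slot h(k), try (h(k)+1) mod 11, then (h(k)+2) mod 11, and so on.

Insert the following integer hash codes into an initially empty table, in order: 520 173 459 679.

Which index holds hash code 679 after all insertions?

520 hashes to 6; slot 6 is free -> place at 6.
173 hashes to 5; slot 5 is free -> place at 5.
459 hashes to 5; 5,6 taken -> place at 7.
679 hashes to 5; 5,6,7 taken -> place at 8.
Table: [., ., ., ., ., 173, 520, 459, 679, ., .]

8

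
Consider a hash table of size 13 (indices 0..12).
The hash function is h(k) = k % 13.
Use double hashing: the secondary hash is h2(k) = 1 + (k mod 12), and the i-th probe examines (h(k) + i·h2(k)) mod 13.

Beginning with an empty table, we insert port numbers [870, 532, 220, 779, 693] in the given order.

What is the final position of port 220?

9

870 hashes to 12; slot 12 is free → place at 12.
532 hashes to 12, h2=5; 12 taken → place at 4.
220 hashes to 12, h2=5; 12,4 taken → place at 9.
779 hashes to 12, h2=12; 12 taken → place at 11.
693 hashes to 4, h2=10; 4 taken → place at 1.
Table: [_, 693, _, _, 532, _, _, _, _, 220, _, 779, 870]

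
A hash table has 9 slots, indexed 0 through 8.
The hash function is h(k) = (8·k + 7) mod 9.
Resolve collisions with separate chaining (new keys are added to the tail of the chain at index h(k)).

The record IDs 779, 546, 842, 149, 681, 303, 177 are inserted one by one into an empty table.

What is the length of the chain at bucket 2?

3

Insert 779: h=2, bucket 2 empty -> new chain.
Insert 546: h=1, bucket 1 empty -> new chain.
Insert 842: h=2, bucket 2 nonempty -> append to chain.
Insert 149: h=2, bucket 2 nonempty -> append to chain.
Insert 681: h=1, bucket 1 nonempty -> append to chain.
Insert 303: h=1, bucket 1 nonempty -> append to chain.
Insert 177: h=1, bucket 1 nonempty -> append to chain.
Final buckets:
0: ∅
1: 546 -> 681 -> 303 -> 177
2: 779 -> 842 -> 149
3: ∅
4: ∅
5: ∅
6: ∅
7: ∅
8: ∅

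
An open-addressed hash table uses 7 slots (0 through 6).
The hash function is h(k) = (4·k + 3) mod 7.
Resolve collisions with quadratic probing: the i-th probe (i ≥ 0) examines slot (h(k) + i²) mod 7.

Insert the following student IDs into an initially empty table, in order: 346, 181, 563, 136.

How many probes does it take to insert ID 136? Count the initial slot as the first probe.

Insert 346: h=1, slot 1 empty => index 1.
Insert 181: h=6, slot 6 empty => index 6.
Insert 563: h=1, slot 1 occupied => index 2.
Insert 136: h=1, slots 1,2 occupied => index 5.
Table: [., 346, 563, ., ., 136, 181]

3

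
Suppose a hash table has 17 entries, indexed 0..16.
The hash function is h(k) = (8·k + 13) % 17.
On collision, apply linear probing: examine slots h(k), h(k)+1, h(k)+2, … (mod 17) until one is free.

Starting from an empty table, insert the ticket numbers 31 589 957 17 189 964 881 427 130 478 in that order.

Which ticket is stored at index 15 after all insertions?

478

Insert 31: h=6, slot 6 empty -> index 6.
Insert 589: h=16, slot 16 empty -> index 16.
Insert 957: h=2, slot 2 empty -> index 2.
Insert 17: h=13, slot 13 empty -> index 13.
Insert 189: h=12, slot 12 empty -> index 12.
Insert 964: h=7, slot 7 empty -> index 7.
Insert 881: h=6, slots 6,7 occupied -> index 8.
Insert 427: h=12, slots 12,13 occupied -> index 14.
Insert 130: h=16, slot 16 occupied -> index 0.
Insert 478: h=12, slots 12,13,14 occupied -> index 15.
Table: [130, -, 957, -, -, -, 31, 964, 881, -, -, -, 189, 17, 427, 478, 589]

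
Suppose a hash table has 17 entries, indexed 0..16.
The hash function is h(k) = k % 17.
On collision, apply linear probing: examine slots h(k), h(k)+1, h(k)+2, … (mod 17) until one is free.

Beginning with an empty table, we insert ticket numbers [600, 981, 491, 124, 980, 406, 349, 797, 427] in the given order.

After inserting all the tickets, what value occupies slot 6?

124

600 hashes to 5; slot 5 is free → place at 5.
981 hashes to 12; slot 12 is free → place at 12.
491 hashes to 15; slot 15 is free → place at 15.
124 hashes to 5; 5 taken → place at 6.
980 hashes to 11; slot 11 is free → place at 11.
406 hashes to 15; 15 taken → place at 16.
349 hashes to 9; slot 9 is free → place at 9.
797 hashes to 15; 15,16 taken → place at 0.
427 hashes to 2; slot 2 is free → place at 2.
Table: [797, ∅, 427, ∅, ∅, 600, 124, ∅, ∅, 349, ∅, 980, 981, ∅, ∅, 491, 406]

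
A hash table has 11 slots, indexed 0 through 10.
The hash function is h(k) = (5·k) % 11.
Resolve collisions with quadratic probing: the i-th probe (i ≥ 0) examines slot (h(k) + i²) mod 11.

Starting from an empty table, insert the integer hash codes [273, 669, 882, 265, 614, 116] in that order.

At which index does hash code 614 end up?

6

Insert 273: h=1, slot 1 empty -> index 1.
Insert 669: h=1, slot 1 occupied -> index 2.
Insert 882: h=10, slot 10 empty -> index 10.
Insert 265: h=5, slot 5 empty -> index 5.
Insert 614: h=1, slots 1,2,5,10 occupied -> index 6.
Insert 116: h=8, slot 8 empty -> index 8.
Table: [—, 273, 669, —, —, 265, 614, —, 116, —, 882]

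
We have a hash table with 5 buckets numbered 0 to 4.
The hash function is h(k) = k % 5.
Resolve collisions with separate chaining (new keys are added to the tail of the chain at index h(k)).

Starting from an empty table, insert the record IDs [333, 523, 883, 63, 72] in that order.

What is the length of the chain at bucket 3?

333 → bucket 3
523 → bucket 3 (collision)
883 → bucket 3 (collision)
63 → bucket 3 (collision)
72 → bucket 2
Final buckets:
0: —
1: —
2: 72
3: 333 -> 523 -> 883 -> 63
4: —

4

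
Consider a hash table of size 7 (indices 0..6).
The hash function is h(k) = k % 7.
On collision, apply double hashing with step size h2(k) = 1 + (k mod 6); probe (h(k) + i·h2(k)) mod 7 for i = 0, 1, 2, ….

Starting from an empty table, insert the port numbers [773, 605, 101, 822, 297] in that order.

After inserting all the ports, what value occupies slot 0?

297

Insert 773: h=3, slot 3 empty -> index 3.
Insert 605: h=3, h2=6, slot 3 occupied -> index 2.
Insert 101: h=3, h2=6, slots 3,2 occupied -> index 1.
Insert 822: h=3, h2=1, slot 3 occupied -> index 4.
Insert 297: h=3, h2=4, slot 3 occupied -> index 0.
Table: [297, 101, 605, 773, 822, —, —]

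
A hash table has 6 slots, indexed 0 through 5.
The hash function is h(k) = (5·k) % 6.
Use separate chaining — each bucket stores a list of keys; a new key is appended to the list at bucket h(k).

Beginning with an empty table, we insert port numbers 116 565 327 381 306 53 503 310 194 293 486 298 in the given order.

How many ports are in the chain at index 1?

3

116 → bucket 4
565 → bucket 5
327 → bucket 3
381 → bucket 3 (collision)
306 → bucket 0
53 → bucket 1
503 → bucket 1 (collision)
310 → bucket 2
194 → bucket 4 (collision)
293 → bucket 1 (collision)
486 → bucket 0 (collision)
298 → bucket 2 (collision)
Final buckets:
0: 306 -> 486
1: 53 -> 503 -> 293
2: 310 -> 298
3: 327 -> 381
4: 116 -> 194
5: 565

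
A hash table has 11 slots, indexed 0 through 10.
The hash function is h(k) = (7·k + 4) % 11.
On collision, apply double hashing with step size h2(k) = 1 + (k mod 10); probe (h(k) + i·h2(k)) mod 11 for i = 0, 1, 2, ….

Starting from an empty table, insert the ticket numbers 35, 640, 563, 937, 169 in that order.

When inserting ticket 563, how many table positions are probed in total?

2

35: h=7 → slot 7
640: h=7, h2=1, probe 7,8 → slot 8
563: h=7, h2=4, probe 7,0 → slot 0
937: h=7, h2=8, probe 7,4 → slot 4
169: h=10 → slot 10
Table: [563, ∅, ∅, ∅, 937, ∅, ∅, 35, 640, ∅, 169]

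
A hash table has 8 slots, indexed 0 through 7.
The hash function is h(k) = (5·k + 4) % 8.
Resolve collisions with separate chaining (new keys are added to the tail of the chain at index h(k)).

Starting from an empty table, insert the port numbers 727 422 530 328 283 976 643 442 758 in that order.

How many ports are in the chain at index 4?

2

Insert 727: h=7, bucket 7 empty → new chain.
Insert 422: h=2, bucket 2 empty → new chain.
Insert 530: h=6, bucket 6 empty → new chain.
Insert 328: h=4, bucket 4 empty → new chain.
Insert 283: h=3, bucket 3 empty → new chain.
Insert 976: h=4, bucket 4 nonempty → append to chain.
Insert 643: h=3, bucket 3 nonempty → append to chain.
Insert 442: h=6, bucket 6 nonempty → append to chain.
Insert 758: h=2, bucket 2 nonempty → append to chain.
Final buckets:
0: .
1: .
2: 422 -> 758
3: 283 -> 643
4: 328 -> 976
5: .
6: 530 -> 442
7: 727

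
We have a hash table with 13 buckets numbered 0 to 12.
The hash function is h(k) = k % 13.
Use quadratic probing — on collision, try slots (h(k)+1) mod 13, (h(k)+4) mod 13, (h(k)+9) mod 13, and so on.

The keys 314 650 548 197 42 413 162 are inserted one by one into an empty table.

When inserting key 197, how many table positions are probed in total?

Insert 314: h=2, slot 2 empty -> index 2.
Insert 650: h=0, slot 0 empty -> index 0.
Insert 548: h=2, slot 2 occupied -> index 3.
Insert 197: h=2, slots 2,3 occupied -> index 6.
Insert 42: h=3, slot 3 occupied -> index 4.
Insert 413: h=10, slot 10 empty -> index 10.
Insert 162: h=6, slot 6 occupied -> index 7.
Table: [650, ∅, 314, 548, 42, ∅, 197, 162, ∅, ∅, 413, ∅, ∅]

3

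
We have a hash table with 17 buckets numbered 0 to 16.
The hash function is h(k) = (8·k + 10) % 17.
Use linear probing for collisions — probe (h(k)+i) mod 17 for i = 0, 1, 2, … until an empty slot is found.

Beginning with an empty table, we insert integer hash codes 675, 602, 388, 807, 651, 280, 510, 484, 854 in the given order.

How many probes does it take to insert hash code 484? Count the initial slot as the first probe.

Insert 675: h=4, slot 4 empty => index 4.
Insert 602: h=15, slot 15 empty => index 15.
Insert 388: h=3, slot 3 empty => index 3.
Insert 807: h=6, slot 6 empty => index 6.
Insert 651: h=16, slot 16 empty => index 16.
Insert 280: h=6, slot 6 occupied => index 7.
Insert 510: h=10, slot 10 empty => index 10.
Insert 484: h=6, slots 6,7 occupied => index 8.
Insert 854: h=8, slot 8 occupied => index 9.
Table: [-, -, -, 388, 675, -, 807, 280, 484, 854, 510, -, -, -, -, 602, 651]

3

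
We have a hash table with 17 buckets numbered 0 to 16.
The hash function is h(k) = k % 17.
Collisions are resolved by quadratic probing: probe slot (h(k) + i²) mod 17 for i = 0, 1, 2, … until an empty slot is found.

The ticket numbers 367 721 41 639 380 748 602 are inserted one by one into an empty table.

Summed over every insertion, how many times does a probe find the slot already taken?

367: h=10 -> slot 10
721: h=7 -> slot 7
41: h=7, probe 7,8 -> slot 8
639: h=10, probe 10,11 -> slot 11
380: h=6 -> slot 6
748: h=0 -> slot 0
602: h=7, probe 7,8,11,16 -> slot 16
Table: [748, ∅, ∅, ∅, ∅, ∅, 380, 721, 41, ∅, 367, 639, ∅, ∅, ∅, ∅, 602]

5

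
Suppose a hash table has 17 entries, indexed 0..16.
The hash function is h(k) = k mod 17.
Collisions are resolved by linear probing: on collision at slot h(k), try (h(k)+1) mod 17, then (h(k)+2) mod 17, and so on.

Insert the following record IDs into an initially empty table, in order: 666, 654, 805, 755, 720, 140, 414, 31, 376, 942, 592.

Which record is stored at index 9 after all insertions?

666: h=3 → slot 3
654: h=8 → slot 8
805: h=6 → slot 6
755: h=7 → slot 7
720: h=6, probe 6,7,8,9 → slot 9
140: h=4 → slot 4
414: h=6, probe 6,7,8,9,10 → slot 10
31: h=14 → slot 14
376: h=2 → slot 2
942: h=7, probe 7,8,9,10,11 → slot 11
592: h=14, probe 14,15 → slot 15
Table: [-, -, 376, 666, 140, -, 805, 755, 654, 720, 414, 942, -, -, 31, 592, -]

720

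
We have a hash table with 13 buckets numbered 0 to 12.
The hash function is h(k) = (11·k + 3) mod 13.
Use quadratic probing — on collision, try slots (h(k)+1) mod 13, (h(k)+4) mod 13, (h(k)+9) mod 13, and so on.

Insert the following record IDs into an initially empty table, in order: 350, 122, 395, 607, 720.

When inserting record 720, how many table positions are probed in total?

3

350: h=5 → slot 5
122: h=6 → slot 6
395: h=6, probe 6,7 → slot 7
607: h=11 → slot 11
720: h=6, probe 6,7,10 → slot 10
Table: [-, -, -, -, -, 350, 122, 395, -, -, 720, 607, -]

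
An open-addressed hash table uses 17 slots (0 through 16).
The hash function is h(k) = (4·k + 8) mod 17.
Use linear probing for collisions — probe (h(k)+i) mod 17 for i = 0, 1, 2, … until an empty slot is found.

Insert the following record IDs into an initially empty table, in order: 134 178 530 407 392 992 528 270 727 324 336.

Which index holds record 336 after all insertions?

134: h=0 => slot 0
178: h=6 => slot 6
530: h=3 => slot 3
407: h=4 => slot 4
392: h=12 => slot 12
992: h=15 => slot 15
528: h=12, probe 12,13 => slot 13
270: h=0, probe 0,1 => slot 1
727: h=9 => slot 9
324: h=12, probe 12,13,14 => slot 14
336: h=9, probe 9,10 => slot 10
Table: [134, 270, _, 530, 407, _, 178, _, _, 727, 336, _, 392, 528, 324, 992, _]

10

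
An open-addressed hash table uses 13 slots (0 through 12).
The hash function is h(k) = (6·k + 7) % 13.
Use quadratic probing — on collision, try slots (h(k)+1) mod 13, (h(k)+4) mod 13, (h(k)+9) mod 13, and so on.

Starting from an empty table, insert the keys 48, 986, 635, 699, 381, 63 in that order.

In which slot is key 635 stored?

12

48: h=9 -> slot 9
986: h=8 -> slot 8
635: h=8, probe 8,9,12 -> slot 12
699: h=2 -> slot 2
381: h=5 -> slot 5
63: h=8, probe 8,9,12,4 -> slot 4
Table: [-, -, 699, -, 63, 381, -, -, 986, 48, -, -, 635]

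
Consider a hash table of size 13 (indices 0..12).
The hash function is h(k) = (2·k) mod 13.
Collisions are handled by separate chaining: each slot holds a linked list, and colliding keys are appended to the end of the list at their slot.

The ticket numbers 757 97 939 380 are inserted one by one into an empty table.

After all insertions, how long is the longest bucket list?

Insert 757: h=6, bucket 6 empty → new chain.
Insert 97: h=12, bucket 12 empty → new chain.
Insert 939: h=6, bucket 6 nonempty → append to chain.
Insert 380: h=6, bucket 6 nonempty → append to chain.
Final buckets:
0: _
1: _
2: _
3: _
4: _
5: _
6: 757 -> 939 -> 380
7: _
8: _
9: _
10: _
11: _
12: 97

3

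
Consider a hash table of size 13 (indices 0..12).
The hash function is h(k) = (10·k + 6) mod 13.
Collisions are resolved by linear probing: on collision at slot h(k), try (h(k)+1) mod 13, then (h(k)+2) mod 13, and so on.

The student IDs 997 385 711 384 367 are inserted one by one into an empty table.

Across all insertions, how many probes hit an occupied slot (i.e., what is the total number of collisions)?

1

997: h=5 → slot 5
385: h=8 → slot 8
711: h=5, probe 5,6 → slot 6
384: h=11 → slot 11
367: h=10 → slot 10
Table: [_, _, _, _, _, 997, 711, _, 385, _, 367, 384, _]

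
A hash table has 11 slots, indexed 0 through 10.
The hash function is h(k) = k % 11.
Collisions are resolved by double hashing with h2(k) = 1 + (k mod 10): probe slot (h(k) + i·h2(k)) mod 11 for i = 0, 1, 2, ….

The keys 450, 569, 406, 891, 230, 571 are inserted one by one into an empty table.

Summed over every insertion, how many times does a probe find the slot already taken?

450 hashes to 10; slot 10 is free => place at 10.
569 hashes to 8; slot 8 is free => place at 8.
406 hashes to 10, h2=7; 10 taken => place at 6.
891 hashes to 0; slot 0 is free => place at 0.
230 hashes to 10, h2=1; 10,0 taken => place at 1.
571 hashes to 10, h2=2; 10,1 taken => place at 3.
Table: [891, 230, _, 571, _, _, 406, _, 569, _, 450]

5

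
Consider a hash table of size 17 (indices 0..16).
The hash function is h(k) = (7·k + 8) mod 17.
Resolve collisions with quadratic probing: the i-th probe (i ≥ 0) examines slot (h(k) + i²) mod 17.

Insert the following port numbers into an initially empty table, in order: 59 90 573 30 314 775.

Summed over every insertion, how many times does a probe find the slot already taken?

59: h=13 -> slot 13
90: h=9 -> slot 9
573: h=7 -> slot 7
30: h=14 -> slot 14
314: h=13, probe 13,14,0 -> slot 0
775: h=10 -> slot 10
Table: [314, —, —, —, —, —, —, 573, —, 90, 775, —, —, 59, 30, —, —]

2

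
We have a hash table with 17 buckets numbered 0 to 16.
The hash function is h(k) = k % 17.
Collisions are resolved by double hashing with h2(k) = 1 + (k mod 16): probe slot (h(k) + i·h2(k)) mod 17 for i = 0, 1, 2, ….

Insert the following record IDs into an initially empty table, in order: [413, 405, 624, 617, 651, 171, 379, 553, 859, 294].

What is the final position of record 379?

7

413: h=5 → slot 5
405: h=14 → slot 14
624: h=12 → slot 12
617: h=5, h2=10, probe 5,15 → slot 15
651: h=5, h2=12, probe 5,0 → slot 0
171: h=1 → slot 1
379: h=5, h2=12, probe 5,0,12,7 → slot 7
553: h=9 → slot 9
859: h=9, h2=12, probe 9,4 → slot 4
294: h=5, h2=7, probe 5,12,2 → slot 2
Table: [651, 171, 294, ., 859, 413, ., 379, ., 553, ., ., 624, ., 405, 617, .]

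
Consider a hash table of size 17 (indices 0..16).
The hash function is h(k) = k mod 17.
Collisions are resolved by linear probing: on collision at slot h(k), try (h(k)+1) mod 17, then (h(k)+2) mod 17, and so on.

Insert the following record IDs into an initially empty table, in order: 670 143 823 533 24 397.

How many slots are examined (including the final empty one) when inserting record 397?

Insert 670: h=7, slot 7 empty => index 7.
Insert 143: h=7, slot 7 occupied => index 8.
Insert 823: h=7, slots 7,8 occupied => index 9.
Insert 533: h=6, slot 6 empty => index 6.
Insert 24: h=7, slots 7,8,9 occupied => index 10.
Insert 397: h=6, slots 6,7,8,9,10 occupied => index 11.
Table: [., ., ., ., ., ., 533, 670, 143, 823, 24, 397, ., ., ., ., .]

6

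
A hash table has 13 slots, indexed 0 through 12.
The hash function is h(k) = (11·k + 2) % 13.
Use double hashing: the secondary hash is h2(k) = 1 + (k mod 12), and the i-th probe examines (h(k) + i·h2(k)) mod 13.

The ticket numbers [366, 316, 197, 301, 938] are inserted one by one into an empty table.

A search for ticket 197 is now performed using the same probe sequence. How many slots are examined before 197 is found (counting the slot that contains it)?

366 hashes to 11; slot 11 is free => place at 11.
316 hashes to 7; slot 7 is free => place at 7.
197 hashes to 11, h2=6; 11 taken => place at 4.
301 hashes to 11, h2=2; 11 taken => place at 0.
938 hashes to 11, h2=3; 11 taken => place at 1.
Table: [301, 938, -, -, 197, -, -, 316, -, -, -, 366, -]
Lookup 197: h=11, h2=6, probe 11,4 → found at 4.

2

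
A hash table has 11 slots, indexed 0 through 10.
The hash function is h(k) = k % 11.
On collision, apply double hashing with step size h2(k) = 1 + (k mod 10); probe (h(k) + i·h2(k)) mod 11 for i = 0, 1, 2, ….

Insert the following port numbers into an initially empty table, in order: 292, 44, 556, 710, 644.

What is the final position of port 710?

292 hashes to 6; slot 6 is free -> place at 6.
44 hashes to 0; slot 0 is free -> place at 0.
556 hashes to 6, h2=7; 6 taken -> place at 2.
710 hashes to 6, h2=1; 6 taken -> place at 7.
644 hashes to 6, h2=5; 6,0 taken -> place at 5.
Table: [44, —, 556, —, —, 644, 292, 710, —, —, —]

7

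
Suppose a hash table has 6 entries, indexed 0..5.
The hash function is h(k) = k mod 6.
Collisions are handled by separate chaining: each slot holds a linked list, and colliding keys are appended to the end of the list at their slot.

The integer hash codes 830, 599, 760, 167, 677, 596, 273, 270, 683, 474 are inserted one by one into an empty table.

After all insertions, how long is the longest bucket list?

4

830 → bucket 2
599 → bucket 5
760 → bucket 4
167 → bucket 5 (collision)
677 → bucket 5 (collision)
596 → bucket 2 (collision)
273 → bucket 3
270 → bucket 0
683 → bucket 5 (collision)
474 → bucket 0 (collision)
Final buckets:
0: 270 -> 474
1: .
2: 830 -> 596
3: 273
4: 760
5: 599 -> 167 -> 677 -> 683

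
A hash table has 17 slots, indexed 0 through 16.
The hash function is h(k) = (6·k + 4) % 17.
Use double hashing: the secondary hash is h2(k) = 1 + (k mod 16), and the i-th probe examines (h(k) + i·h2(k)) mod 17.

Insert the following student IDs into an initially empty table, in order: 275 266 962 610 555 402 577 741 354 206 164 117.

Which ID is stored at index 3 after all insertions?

275 hashes to 5; slot 5 is free → place at 5.
266 hashes to 2; slot 2 is free → place at 2.
962 hashes to 13; slot 13 is free → place at 13.
610 hashes to 9; slot 9 is free → place at 9.
555 hashes to 2, h2=12; 2 taken → place at 14.
402 hashes to 2, h2=3; 2,5 taken → place at 8.
577 hashes to 15; slot 15 is free → place at 15.
741 hashes to 13, h2=6; 13,2,8,14 taken → place at 3.
354 hashes to 3, h2=3; 3 taken → place at 6.
206 hashes to 16; slot 16 is free → place at 16.
164 hashes to 2, h2=5; 2 taken → place at 7.
117 hashes to 9, h2=6; 9,15 taken → place at 4.
Table: [., ., 266, 741, 117, 275, 354, 164, 402, 610, ., ., ., 962, 555, 577, 206]

741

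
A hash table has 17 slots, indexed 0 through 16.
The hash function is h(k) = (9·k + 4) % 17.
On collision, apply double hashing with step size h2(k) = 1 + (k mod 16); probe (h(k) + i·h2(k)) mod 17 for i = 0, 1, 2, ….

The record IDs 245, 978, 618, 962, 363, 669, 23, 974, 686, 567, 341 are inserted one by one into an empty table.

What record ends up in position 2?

363

245 hashes to 16; slot 16 is free -> place at 16.
978 hashes to 0; slot 0 is free -> place at 0.
618 hashes to 7; slot 7 is free -> place at 7.
962 hashes to 9; slot 9 is free -> place at 9.
363 hashes to 7, h2=12; 7 taken -> place at 2.
669 hashes to 7, h2=14; 7 taken -> place at 4.
23 hashes to 7, h2=8; 7 taken -> place at 15.
974 hashes to 15, h2=15; 15 taken -> place at 13.
686 hashes to 7, h2=15; 7 taken -> place at 5.
567 hashes to 7, h2=8; 7,15 taken -> place at 6.
341 hashes to 13, h2=6; 13,2 taken -> place at 8.
Table: [978, _, 363, _, 669, 686, 567, 618, 341, 962, _, _, _, 974, _, 23, 245]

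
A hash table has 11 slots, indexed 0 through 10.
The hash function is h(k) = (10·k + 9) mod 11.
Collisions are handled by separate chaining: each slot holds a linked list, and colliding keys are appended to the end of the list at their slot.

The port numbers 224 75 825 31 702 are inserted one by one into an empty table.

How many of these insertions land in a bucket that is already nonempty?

224 -> bucket 5
75 -> bucket 0
825 -> bucket 9
31 -> bucket 0 (collision)
702 -> bucket 0 (collision)
Final buckets:
0: 75 -> 31 -> 702
1: _
2: _
3: _
4: _
5: 224
6: _
7: _
8: _
9: 825
10: _

2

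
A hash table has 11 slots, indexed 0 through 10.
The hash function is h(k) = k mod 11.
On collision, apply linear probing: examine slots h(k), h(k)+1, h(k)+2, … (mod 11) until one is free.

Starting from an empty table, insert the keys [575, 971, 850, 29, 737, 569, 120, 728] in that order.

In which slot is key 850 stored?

5

575 hashes to 3; slot 3 is free -> place at 3.
971 hashes to 3; 3 taken -> place at 4.
850 hashes to 3; 3,4 taken -> place at 5.
29 hashes to 7; slot 7 is free -> place at 7.
737 hashes to 0; slot 0 is free -> place at 0.
569 hashes to 8; slot 8 is free -> place at 8.
120 hashes to 10; slot 10 is free -> place at 10.
728 hashes to 2; slot 2 is free -> place at 2.
Table: [737, —, 728, 575, 971, 850, —, 29, 569, —, 120]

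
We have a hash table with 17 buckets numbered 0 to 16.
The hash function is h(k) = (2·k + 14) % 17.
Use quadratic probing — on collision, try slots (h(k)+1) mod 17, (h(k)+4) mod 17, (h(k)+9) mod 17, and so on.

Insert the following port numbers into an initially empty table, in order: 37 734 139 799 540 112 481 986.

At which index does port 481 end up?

8

37: h=3 → slot 3
734: h=3, probe 3,4 → slot 4
139: h=3, probe 3,4,7 → slot 7
799: h=14 → slot 14
540: h=6 → slot 6
112: h=0 → slot 0
481: h=7, probe 7,8 → slot 8
986: h=14, probe 14,15 → slot 15
Table: [112, _, _, 37, 734, _, 540, 139, 481, _, _, _, _, _, 799, 986, _]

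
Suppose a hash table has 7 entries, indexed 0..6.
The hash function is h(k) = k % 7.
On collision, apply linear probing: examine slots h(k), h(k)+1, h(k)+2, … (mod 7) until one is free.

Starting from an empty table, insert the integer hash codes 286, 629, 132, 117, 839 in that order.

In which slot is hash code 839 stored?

286 hashes to 6; slot 6 is free -> place at 6.
629 hashes to 6; 6 taken -> place at 0.
132 hashes to 6; 6,0 taken -> place at 1.
117 hashes to 5; slot 5 is free -> place at 5.
839 hashes to 6; 6,0,1 taken -> place at 2.
Table: [629, 132, 839, -, -, 117, 286]

2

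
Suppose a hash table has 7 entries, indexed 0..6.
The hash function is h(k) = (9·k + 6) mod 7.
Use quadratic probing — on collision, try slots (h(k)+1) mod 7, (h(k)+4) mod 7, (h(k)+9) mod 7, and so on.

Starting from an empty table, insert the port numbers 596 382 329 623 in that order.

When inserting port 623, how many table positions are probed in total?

3

Insert 596: h=1, slot 1 empty -> index 1.
Insert 382: h=0, slot 0 empty -> index 0.
Insert 329: h=6, slot 6 empty -> index 6.
Insert 623: h=6, slots 6,0 occupied -> index 3.
Table: [382, 596, ., 623, ., ., 329]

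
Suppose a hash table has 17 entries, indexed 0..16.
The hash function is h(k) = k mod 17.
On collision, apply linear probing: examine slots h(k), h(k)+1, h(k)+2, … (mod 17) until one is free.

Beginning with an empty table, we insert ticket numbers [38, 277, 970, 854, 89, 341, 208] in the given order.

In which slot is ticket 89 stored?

7

38 hashes to 4; slot 4 is free → place at 4.
277 hashes to 5; slot 5 is free → place at 5.
970 hashes to 1; slot 1 is free → place at 1.
854 hashes to 4; 4,5 taken → place at 6.
89 hashes to 4; 4,5,6 taken → place at 7.
341 hashes to 1; 1 taken → place at 2.
208 hashes to 4; 4,5,6,7 taken → place at 8.
Table: [-, 970, 341, -, 38, 277, 854, 89, 208, -, -, -, -, -, -, -, -]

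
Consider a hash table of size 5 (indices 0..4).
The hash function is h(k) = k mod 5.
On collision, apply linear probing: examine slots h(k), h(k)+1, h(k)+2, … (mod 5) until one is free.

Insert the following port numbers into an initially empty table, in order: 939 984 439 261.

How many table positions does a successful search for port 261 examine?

2

939 hashes to 4; slot 4 is free => place at 4.
984 hashes to 4; 4 taken => place at 0.
439 hashes to 4; 4,0 taken => place at 1.
261 hashes to 1; 1 taken => place at 2.
Table: [984, 439, 261, _, 939]
Lookup 261: h=1, probe 1,2 → found at 2.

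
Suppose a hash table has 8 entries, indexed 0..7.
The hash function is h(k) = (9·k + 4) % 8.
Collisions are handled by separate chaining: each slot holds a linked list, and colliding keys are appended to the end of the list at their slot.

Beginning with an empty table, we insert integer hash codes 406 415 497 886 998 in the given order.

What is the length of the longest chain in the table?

3

406 → bucket 2
415 → bucket 3
497 → bucket 5
886 → bucket 2 (collision)
998 → bucket 2 (collision)
Final buckets:
0: _
1: _
2: 406 -> 886 -> 998
3: 415
4: _
5: 497
6: _
7: _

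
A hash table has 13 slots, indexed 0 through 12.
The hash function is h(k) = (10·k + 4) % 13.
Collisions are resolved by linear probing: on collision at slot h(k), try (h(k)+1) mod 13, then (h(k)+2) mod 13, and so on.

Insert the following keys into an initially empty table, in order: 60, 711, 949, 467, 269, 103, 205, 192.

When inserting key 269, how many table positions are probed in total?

60 hashes to 6; slot 6 is free → place at 6.
711 hashes to 3; slot 3 is free → place at 3.
949 hashes to 4; slot 4 is free → place at 4.
467 hashes to 7; slot 7 is free → place at 7.
269 hashes to 3; 3,4 taken → place at 5.
103 hashes to 7; 7 taken → place at 8.
205 hashes to 0; slot 0 is free → place at 0.
192 hashes to 0; 0 taken → place at 1.
Table: [205, 192, ., 711, 949, 269, 60, 467, 103, ., ., ., .]

3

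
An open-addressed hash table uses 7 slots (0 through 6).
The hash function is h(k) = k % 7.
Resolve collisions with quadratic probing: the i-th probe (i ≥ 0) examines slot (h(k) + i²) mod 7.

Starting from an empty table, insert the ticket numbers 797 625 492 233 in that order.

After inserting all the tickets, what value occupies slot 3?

797 hashes to 6; slot 6 is free → place at 6.
625 hashes to 2; slot 2 is free → place at 2.
492 hashes to 2; 2 taken → place at 3.
233 hashes to 2; 2,3,6 taken → place at 4.
Table: [., ., 625, 492, 233, ., 797]

492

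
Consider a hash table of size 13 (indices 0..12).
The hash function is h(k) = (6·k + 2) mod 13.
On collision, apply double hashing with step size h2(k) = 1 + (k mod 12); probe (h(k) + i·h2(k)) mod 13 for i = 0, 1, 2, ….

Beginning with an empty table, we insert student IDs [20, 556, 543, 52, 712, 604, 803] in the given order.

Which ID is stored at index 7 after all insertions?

712

Insert 20: h=5, slot 5 empty → index 5.
Insert 556: h=10, slot 10 empty → index 10.
Insert 543: h=10, h2=4, slot 10 occupied → index 1.
Insert 52: h=2, slot 2 empty → index 2.
Insert 712: h=10, h2=5, slots 10,2 occupied → index 7.
Insert 604: h=12, slot 12 empty → index 12.
Insert 803: h=10, h2=12, slot 10 occupied → index 9.
Table: [—, 543, 52, —, —, 20, —, 712, —, 803, 556, —, 604]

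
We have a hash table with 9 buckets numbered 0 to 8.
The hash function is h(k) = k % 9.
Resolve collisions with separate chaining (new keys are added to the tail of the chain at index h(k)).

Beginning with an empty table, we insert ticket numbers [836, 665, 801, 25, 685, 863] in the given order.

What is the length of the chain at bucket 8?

Insert 836: h=8, bucket 8 empty -> new chain.
Insert 665: h=8, bucket 8 nonempty -> append to chain.
Insert 801: h=0, bucket 0 empty -> new chain.
Insert 25: h=7, bucket 7 empty -> new chain.
Insert 685: h=1, bucket 1 empty -> new chain.
Insert 863: h=8, bucket 8 nonempty -> append to chain.
Final buckets:
0: 801
1: 685
2: —
3: —
4: —
5: —
6: —
7: 25
8: 836 -> 665 -> 863

3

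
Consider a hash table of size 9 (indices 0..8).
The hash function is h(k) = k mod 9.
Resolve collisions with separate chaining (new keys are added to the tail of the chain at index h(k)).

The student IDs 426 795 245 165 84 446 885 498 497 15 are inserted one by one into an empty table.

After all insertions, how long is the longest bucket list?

6

426 → bucket 3
795 → bucket 3 (collision)
245 → bucket 2
165 → bucket 3 (collision)
84 → bucket 3 (collision)
446 → bucket 5
885 → bucket 3 (collision)
498 → bucket 3 (collision)
497 → bucket 2 (collision)
15 → bucket 6
Final buckets:
0: -
1: -
2: 245 -> 497
3: 426 -> 795 -> 165 -> 84 -> 885 -> 498
4: -
5: 446
6: 15
7: -
8: -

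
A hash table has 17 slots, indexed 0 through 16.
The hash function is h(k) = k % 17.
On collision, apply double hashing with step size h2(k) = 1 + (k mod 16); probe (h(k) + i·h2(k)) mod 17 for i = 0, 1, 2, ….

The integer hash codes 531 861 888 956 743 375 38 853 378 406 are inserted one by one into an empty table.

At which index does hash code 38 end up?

Insert 531: h=4, slot 4 empty → index 4.
Insert 861: h=11, slot 11 empty → index 11.
Insert 888: h=4, h2=9, slot 4 occupied → index 13.
Insert 956: h=4, h2=13, slot 4 occupied → index 0.
Insert 743: h=12, slot 12 empty → index 12.
Insert 375: h=1, slot 1 empty → index 1.
Insert 38: h=4, h2=7, slots 4,11,1 occupied → index 8.
Insert 853: h=3, slot 3 empty → index 3.
Insert 378: h=4, h2=11, slot 4 occupied → index 15.
Insert 406: h=15, h2=7, slot 15 occupied → index 5.
Table: [956, 375, -, 853, 531, 406, -, -, 38, -, -, 861, 743, 888, -, 378, -]

8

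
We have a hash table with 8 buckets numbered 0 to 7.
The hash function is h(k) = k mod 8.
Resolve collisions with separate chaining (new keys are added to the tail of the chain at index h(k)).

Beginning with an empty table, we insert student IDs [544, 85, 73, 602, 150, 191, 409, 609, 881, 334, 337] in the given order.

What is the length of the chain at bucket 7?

Insert 544: h=0, bucket 0 empty -> new chain.
Insert 85: h=5, bucket 5 empty -> new chain.
Insert 73: h=1, bucket 1 empty -> new chain.
Insert 602: h=2, bucket 2 empty -> new chain.
Insert 150: h=6, bucket 6 empty -> new chain.
Insert 191: h=7, bucket 7 empty -> new chain.
Insert 409: h=1, bucket 1 nonempty -> append to chain.
Insert 609: h=1, bucket 1 nonempty -> append to chain.
Insert 881: h=1, bucket 1 nonempty -> append to chain.
Insert 334: h=6, bucket 6 nonempty -> append to chain.
Insert 337: h=1, bucket 1 nonempty -> append to chain.
Final buckets:
0: 544
1: 73 -> 409 -> 609 -> 881 -> 337
2: 602
3: .
4: .
5: 85
6: 150 -> 334
7: 191

1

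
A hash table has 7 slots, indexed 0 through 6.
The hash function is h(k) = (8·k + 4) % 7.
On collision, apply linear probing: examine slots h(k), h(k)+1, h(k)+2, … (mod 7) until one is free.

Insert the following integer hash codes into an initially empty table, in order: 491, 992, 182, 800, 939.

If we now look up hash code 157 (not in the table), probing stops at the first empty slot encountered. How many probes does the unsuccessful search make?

Insert 491: h=5, slot 5 empty → index 5.
Insert 992: h=2, slot 2 empty → index 2.
Insert 182: h=4, slot 4 empty → index 4.
Insert 800: h=6, slot 6 empty → index 6.
Insert 939: h=5, slots 5,6 occupied → index 0.
Table: [939, —, 992, —, 182, 491, 800]
Lookup 157: h=0, probe 0,1 → slot 1 empty, not found.

2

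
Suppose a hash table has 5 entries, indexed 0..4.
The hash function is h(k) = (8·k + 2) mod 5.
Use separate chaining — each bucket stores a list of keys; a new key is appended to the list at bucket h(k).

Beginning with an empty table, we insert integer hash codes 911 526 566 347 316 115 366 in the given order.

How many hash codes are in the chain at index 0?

5

Insert 911: h=0, bucket 0 empty → new chain.
Insert 526: h=0, bucket 0 nonempty → append to chain.
Insert 566: h=0, bucket 0 nonempty → append to chain.
Insert 347: h=3, bucket 3 empty → new chain.
Insert 316: h=0, bucket 0 nonempty → append to chain.
Insert 115: h=2, bucket 2 empty → new chain.
Insert 366: h=0, bucket 0 nonempty → append to chain.
Final buckets:
0: 911 -> 526 -> 566 -> 316 -> 366
1: ∅
2: 115
3: 347
4: ∅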